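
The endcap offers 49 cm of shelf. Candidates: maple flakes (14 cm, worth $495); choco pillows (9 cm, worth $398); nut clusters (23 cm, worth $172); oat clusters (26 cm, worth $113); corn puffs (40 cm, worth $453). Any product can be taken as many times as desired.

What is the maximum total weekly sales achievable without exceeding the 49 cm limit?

1990

Taking 5×choco pillows: 45 cm used, 1990 in weekly sales.
The spare 4 cm is too small for any remaining product, and no exchange beats 1990.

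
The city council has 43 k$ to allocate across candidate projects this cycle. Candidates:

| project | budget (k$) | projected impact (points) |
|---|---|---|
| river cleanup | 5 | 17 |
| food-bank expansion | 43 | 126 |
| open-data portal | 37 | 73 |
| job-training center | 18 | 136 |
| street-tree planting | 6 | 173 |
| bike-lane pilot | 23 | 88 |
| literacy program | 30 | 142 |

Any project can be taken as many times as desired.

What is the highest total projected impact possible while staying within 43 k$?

1211

Ranking by ratio (projected impact/k$): street-tree planting 28.83, job-training center 7.56, literacy program 4.73, bike-lane pilot 3.83.
The ratio ordering already packs tightly: 7×street-tree planting, 42 k$, 1211.
That's the maximum — no swap from here does better than 1211.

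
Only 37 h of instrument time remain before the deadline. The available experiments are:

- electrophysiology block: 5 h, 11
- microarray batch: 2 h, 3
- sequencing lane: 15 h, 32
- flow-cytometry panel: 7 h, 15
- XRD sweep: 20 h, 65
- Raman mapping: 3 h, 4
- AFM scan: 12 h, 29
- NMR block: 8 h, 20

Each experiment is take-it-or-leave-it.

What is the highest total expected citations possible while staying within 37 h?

105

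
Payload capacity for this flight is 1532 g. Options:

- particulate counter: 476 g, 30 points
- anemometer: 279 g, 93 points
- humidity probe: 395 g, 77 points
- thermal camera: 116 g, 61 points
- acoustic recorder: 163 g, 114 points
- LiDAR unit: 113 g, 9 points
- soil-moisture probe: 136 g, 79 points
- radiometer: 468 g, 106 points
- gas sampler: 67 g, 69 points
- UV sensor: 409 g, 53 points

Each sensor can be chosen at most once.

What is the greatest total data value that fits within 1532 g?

538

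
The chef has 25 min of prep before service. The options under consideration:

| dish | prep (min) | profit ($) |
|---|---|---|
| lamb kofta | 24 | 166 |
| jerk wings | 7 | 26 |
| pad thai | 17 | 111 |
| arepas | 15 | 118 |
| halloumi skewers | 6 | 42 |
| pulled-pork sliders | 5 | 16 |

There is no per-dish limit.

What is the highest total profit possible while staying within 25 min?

By profit per min: arepas 7.87, halloumi skewers 7.00, lamb kofta 6.92, pad thai 6.53 lead.
Greedy by ratio would take arepas + halloumi skewers: 21 min used, total 160.
The 15 min tied up in arepas is better spent on 3×halloumi skewers — total rises to 168 (24 min).
Every other selection either busts 25 min or fails to beat 168.

168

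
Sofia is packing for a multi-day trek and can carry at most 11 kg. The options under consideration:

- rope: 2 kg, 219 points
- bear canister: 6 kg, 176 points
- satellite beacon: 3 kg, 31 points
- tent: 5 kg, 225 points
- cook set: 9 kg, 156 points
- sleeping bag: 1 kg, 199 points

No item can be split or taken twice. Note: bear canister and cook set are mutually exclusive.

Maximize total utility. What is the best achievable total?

674

Taking rope + satellite beacon + tent + sleeping bag: 11 kg used, 674 in utility.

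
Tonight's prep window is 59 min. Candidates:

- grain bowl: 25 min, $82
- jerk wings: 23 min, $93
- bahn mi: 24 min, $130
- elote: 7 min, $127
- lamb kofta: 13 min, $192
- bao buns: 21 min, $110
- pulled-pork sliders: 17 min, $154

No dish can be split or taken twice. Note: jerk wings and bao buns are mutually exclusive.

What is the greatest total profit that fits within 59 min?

583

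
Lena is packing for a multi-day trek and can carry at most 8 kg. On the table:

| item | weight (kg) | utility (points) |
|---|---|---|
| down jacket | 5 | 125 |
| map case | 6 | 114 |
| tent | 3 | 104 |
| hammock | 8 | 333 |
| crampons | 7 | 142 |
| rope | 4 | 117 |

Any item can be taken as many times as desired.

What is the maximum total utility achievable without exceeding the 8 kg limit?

333

Best packing: hammock — 8 kg, 333 total.
Every other selection either busts 8 kg or fails to beat 333.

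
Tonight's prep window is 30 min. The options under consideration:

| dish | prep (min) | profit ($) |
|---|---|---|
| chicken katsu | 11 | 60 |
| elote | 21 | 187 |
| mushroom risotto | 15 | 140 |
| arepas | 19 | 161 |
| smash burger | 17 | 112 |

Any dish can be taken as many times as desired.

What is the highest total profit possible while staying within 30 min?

Taking 2×mushroom risotto: 30 min used, 280 in profit.
Every other selection either busts 30 min or fails to beat 280.

280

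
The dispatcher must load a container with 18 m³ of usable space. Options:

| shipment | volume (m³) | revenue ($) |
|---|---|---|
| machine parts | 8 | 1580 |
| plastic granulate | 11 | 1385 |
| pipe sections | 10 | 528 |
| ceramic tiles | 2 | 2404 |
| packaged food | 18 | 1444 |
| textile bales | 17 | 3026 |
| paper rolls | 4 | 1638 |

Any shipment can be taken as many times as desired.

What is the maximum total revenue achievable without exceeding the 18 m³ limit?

By revenue per m³: ceramic tiles 1202.00, paper rolls 409.50, machine parts 197.50, textile bales 178.00 lead.
Best packing: 9×ceramic tiles — 18 m³, 21636 total.
That's the maximum — no swap from here does better than 21636.

21636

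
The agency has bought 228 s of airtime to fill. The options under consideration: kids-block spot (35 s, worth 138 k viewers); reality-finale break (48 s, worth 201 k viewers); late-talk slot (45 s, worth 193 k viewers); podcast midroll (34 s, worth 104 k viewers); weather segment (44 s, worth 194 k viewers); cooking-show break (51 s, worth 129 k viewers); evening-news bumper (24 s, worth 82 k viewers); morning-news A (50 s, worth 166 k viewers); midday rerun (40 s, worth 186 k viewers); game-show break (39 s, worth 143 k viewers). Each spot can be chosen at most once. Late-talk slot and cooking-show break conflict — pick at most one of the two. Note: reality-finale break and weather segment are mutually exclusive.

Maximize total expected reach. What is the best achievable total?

936

By expected reach per s: midday rerun 4.65, weather segment 4.41, late-talk slot 4.29 lead.
Best packing: kids-block spot + late-talk slot + weather segment + evening-news bumper + midday rerun + game-show break — 227 s, 936 total.
Next best is kids-block spot + reality-finale break + late-talk slot + podcast midroll + evening-news bumper + midday rerun at 904 (226 s) — short by 32.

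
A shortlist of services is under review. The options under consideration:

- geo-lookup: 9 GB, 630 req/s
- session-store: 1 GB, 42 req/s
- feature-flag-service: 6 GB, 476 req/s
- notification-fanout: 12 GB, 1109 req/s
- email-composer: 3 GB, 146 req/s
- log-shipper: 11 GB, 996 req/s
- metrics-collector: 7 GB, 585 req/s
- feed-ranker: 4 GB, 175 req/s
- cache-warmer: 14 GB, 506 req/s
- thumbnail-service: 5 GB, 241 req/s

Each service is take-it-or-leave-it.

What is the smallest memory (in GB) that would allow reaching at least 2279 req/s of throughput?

Look for the lowest-memory combination reaching 2279.
Taking session-store + notification-fanout + email-composer + log-shipper gives 2293 (≥ 2279) for 27 GB.
Any bundle with less than 27 GB falls short of 2279.

27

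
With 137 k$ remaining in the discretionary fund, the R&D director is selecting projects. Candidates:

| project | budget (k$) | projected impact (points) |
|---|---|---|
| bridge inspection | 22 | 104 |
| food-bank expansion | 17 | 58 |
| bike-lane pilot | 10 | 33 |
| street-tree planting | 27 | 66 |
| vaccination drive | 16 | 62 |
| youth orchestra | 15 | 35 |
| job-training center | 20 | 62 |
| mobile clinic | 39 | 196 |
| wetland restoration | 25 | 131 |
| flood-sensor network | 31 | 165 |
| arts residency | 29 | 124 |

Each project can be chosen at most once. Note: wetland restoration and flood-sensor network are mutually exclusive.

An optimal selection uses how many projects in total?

The maximum projected impact within 137 k$ is 651.
One optimal bundle: bridge inspection + vaccination drive + mobile clinic + flood-sensor network + arts residency (137 k$).
All optima have 5 projects.

5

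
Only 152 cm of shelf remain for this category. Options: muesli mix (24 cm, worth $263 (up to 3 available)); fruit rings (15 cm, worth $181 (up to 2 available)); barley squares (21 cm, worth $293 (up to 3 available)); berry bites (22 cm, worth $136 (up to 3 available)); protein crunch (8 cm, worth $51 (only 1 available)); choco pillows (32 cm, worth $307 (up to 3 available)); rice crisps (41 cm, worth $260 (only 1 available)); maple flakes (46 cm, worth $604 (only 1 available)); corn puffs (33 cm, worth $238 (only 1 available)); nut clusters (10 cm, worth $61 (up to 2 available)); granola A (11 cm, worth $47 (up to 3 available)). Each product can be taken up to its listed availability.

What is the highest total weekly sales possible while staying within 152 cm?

1927

The ratio heuristic lands on 2×fruit rings + 3×barley squares + protein crunch + maple flakes (1896) but leaves 5 cm idle.
Dropping fruit rings and protein crunch frees 23 cm; slotting in muesli mix (24 cm) lifts the total to 1927 at 148 cm.
That's the maximum — no swap from here does better than 1927.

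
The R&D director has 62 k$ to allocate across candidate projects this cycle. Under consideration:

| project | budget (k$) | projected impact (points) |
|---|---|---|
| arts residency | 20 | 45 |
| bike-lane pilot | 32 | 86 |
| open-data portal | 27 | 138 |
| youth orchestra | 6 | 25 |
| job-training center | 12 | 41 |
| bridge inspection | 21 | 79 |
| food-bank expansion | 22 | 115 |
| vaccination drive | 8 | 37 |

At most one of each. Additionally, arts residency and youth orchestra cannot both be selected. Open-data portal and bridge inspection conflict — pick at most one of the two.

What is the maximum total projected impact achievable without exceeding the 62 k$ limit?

294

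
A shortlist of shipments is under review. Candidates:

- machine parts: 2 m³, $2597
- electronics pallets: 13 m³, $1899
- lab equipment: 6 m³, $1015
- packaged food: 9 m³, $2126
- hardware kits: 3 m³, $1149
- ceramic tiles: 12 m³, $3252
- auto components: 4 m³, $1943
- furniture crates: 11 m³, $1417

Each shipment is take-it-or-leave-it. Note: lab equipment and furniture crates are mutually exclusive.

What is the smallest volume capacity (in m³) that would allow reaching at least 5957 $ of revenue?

15

Minimise m³ subject to total revenue ≥ 5957.
Taking machine parts + packaged food + auto components gives 6666 (≥ 5957) for 15 m³.
Any bundle with less than 15 m³ falls short of 5957.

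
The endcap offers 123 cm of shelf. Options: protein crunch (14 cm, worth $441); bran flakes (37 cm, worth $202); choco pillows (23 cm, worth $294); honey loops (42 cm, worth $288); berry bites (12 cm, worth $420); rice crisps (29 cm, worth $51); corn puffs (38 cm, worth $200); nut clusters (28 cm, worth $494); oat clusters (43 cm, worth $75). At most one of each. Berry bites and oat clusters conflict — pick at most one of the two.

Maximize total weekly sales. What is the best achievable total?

1937

Taking protein crunch + choco pillows + honey loops + berry bites + nut clusters: 119 cm used, 1937 in weekly sales.
Runner-up protein crunch + bran flakes + choco pillows + berry bites + nut clusters tops out at 1851.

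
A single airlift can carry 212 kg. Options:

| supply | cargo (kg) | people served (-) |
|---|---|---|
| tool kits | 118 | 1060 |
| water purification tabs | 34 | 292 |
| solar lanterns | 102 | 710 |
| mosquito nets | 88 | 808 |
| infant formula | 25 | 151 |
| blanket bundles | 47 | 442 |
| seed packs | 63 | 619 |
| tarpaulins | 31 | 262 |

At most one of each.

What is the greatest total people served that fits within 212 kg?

1941

The ratio heuristic lands on mosquito nets + blanket bundles + seed packs (1869) but leaves 14 kg idle.
The 135 kg tied up in mosquito nets and blanket bundles is better spent on tool kits + tarpaulins — total rises to 1941 (212 kg).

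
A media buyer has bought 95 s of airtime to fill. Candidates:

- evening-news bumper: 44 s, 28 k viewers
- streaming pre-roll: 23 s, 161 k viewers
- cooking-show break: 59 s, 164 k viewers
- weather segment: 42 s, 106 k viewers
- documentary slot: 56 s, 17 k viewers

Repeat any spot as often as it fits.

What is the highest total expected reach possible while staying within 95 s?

644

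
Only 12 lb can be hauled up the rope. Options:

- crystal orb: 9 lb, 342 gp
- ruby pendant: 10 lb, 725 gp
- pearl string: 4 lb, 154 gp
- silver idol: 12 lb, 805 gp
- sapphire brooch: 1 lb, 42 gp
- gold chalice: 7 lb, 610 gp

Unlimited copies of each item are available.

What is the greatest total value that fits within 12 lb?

820

Best packing: 5×sapphire brooch + gold chalice — 12 lb, 820 total.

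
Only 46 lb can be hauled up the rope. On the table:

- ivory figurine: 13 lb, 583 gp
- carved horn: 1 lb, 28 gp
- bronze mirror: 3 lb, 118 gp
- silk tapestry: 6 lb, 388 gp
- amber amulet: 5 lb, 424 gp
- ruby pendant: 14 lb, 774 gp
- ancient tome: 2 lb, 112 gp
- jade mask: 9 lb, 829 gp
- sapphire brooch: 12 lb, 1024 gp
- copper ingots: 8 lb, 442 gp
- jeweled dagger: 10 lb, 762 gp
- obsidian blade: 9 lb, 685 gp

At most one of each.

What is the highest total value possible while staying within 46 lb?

Density check — jade mask 92.11, sapphire brooch 85.33, amber amulet 84.80, jeweled dagger 76.20 are the best per lb.
Carved horn + amber amulet + jade mask + sapphire brooch + jeweled dagger + obsidian blade uses 46 of the 46 lb and totals 3752.

3752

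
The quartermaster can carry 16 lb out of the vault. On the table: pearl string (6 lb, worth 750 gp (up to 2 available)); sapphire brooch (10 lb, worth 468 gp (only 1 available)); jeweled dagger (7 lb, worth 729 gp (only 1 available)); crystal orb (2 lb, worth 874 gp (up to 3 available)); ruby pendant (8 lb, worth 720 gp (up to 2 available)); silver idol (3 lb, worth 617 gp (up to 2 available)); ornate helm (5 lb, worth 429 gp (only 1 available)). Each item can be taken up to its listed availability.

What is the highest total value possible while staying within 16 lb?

3989

Greedy by ratio would take 3×crystal orb + 2×silver idol: 12 lb used, total 3856.
Replace silver idol with pearl string: the trade gains 133 net, giving 3989 at 15 lb.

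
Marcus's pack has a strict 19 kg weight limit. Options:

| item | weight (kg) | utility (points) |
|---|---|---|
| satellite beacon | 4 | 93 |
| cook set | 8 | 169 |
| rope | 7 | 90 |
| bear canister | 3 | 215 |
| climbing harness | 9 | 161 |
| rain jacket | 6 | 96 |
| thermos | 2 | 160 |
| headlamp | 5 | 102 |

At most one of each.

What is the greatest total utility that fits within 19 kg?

646

Ranking by ratio (utility/kg): thermos 80.00, bear canister 71.67, satellite beacon 23.25.
A density-first pass picks satellite beacon + cook set + bear canister + thermos — 637 at 17 kg.
Replace satellite beacon with headlamp: the trade gains 9 net, giving 646 at 18 kg.
Next best is cook set + bear canister + rain jacket + thermos at 640 (19 kg) — short by 6.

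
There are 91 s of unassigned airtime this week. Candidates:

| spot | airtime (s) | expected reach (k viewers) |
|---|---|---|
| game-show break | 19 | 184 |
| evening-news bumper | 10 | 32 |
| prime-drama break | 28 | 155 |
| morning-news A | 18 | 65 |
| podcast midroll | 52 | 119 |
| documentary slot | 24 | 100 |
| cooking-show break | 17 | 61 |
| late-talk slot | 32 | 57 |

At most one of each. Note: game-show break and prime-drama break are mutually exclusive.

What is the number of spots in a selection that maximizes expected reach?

5

The maximum expected reach within 91 s is 442.
One optimal bundle: game-show break + evening-news bumper + morning-news A + documentary slot + cooking-show break (88 s).
All optima have 5 spots.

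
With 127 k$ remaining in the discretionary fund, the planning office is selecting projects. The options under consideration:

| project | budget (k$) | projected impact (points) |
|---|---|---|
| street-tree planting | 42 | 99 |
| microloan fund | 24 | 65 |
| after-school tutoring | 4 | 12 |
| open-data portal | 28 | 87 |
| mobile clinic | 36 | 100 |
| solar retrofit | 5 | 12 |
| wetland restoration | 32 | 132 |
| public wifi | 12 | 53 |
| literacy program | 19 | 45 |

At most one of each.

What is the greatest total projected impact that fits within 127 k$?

417

The ratio heuristic lands on after-school tutoring + open-data portal + mobile clinic + solar retrofit + wetland restoration + public wifi (396) but leaves 10 k$ idle.
Replace after-school tutoring and solar retrofit with literacy program: the trade gains 21 net, giving 417 at 127 k$.
The closest alternative, microloan fund + after-school tutoring + mobile clinic + wetland restoration + public wifi + literacy program, reaches only 407.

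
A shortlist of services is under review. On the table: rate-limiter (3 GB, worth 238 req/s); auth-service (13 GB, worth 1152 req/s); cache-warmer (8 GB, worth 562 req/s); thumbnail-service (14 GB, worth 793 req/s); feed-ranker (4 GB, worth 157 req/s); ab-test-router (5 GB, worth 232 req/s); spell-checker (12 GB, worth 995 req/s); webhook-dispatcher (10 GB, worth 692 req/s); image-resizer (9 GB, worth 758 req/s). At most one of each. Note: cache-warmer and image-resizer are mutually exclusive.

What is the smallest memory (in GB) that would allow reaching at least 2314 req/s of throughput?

28

Look for the lowest-memory combination reaching 2314.
rate-limiter + auth-service + spell-checker: 2385 throughput at 28 GB.
No combination under 28 GB hits 2314.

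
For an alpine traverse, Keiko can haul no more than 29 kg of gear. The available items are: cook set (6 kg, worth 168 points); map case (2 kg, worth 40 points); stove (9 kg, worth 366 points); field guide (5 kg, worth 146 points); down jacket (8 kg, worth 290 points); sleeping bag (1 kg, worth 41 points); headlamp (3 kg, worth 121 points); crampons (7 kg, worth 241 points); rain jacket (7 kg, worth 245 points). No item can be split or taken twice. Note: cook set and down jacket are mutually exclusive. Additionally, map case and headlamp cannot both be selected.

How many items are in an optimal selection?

Optimal total is 1063.
For example stove + down jacket + sleeping bag + headlamp + rain jacket achieves it, using 28 kg.
Every optimal selection uses 5 items.

5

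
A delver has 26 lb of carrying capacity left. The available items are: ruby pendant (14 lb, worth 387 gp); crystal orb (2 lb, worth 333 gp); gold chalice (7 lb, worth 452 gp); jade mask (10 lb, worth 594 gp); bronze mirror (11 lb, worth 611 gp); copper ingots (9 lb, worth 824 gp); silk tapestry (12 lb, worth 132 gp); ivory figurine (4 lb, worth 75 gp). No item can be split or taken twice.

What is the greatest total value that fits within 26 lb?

Greedy by ratio would take crystal orb + gold chalice + copper ingots + ivory figurine: 22 lb used, total 1684.
Replace crystal orb and ivory figurine with jade mask: the trade gains 186 net, giving 1870 at 26 lb.

1870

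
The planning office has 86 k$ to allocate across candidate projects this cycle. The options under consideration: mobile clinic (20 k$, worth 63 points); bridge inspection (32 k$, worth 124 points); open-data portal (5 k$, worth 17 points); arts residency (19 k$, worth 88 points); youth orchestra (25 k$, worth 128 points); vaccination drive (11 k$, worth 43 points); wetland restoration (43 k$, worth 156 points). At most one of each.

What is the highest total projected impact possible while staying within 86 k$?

357

Taking the top-ratio projects first gives mobile clinic + open-data portal + arts residency + youth orchestra + vaccination drive for 339 (80 k$).
Replace mobile clinic and vaccination drive with bridge inspection: the trade gains 18 net, giving 357 at 81 k$.
That's the maximum — no swap from here does better than 357.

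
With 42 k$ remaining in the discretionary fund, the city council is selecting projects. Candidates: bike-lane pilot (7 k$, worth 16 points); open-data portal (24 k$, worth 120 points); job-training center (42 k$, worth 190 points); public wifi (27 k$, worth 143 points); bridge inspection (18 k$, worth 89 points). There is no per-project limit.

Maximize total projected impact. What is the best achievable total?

Taking the top-ratio projects first gives 2×bike-lane pilot + public wifi for 175 (41 k$).
The 41 k$ tied up in 2×bike-lane pilot and public wifi is better spent on open-data portal + bridge inspection — total rises to 209 (42 k$).
No other feasible combination exceeds 209.

209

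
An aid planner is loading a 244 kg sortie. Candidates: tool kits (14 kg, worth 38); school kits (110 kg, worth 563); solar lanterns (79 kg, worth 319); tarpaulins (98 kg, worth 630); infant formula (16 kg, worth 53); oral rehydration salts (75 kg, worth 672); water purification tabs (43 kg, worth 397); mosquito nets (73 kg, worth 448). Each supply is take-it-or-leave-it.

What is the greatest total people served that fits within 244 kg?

1752

The ratio ordering already packs tightly: tarpaulins + infant formula + oral rehydration salts + water purification tabs, 232 kg, 1752.
Next best is tool kits + tarpaulins + oral rehydration salts + water purification tabs at 1737 (230 kg) — short by 15.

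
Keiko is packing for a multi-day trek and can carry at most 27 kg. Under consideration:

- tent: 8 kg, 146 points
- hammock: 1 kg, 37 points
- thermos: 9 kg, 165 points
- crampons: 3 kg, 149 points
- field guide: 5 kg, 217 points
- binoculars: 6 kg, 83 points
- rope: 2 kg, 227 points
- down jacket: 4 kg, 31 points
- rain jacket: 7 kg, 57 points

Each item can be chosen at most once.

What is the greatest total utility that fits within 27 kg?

904

The ratio heuristic lands on hammock + thermos + crampons + field guide + binoculars + rope (878) but leaves 1 kg idle.
Replace hammock and binoculars with tent: the trade gains 26 net, giving 904 at 27 kg.
An exhaustive check of the 512 subsets confirms 904.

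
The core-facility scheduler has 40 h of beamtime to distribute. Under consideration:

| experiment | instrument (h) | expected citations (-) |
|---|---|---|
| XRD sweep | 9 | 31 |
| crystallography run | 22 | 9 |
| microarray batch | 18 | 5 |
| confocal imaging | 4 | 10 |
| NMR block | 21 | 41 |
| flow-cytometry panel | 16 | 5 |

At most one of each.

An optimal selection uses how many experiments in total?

3

The maximum expected citations within 40 h is 82.
For example XRD sweep + confocal imaging + NMR block achieves it, using 34 h.
All optima have 3 experiments.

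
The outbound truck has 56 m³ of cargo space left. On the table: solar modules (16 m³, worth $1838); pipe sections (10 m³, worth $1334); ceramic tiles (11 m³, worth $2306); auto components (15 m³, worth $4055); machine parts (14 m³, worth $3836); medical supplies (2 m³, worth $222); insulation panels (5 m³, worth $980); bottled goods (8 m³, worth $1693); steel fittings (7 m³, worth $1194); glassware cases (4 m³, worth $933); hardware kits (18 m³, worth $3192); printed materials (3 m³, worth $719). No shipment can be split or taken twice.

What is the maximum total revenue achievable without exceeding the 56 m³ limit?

13589

Greedy by ratio would take ceramic tiles + auto components + machine parts + bottled goods + glassware cases + printed materials: 55 m³ used, total 13542.
The 4 m³ tied up in glassware cases is better spent on insulation panels — total rises to 13589 (56 m³).
Next best is ceramic tiles + auto components + machine parts + bottled goods + glassware cases + printed materials at 13542 (55 m³) — short by 47.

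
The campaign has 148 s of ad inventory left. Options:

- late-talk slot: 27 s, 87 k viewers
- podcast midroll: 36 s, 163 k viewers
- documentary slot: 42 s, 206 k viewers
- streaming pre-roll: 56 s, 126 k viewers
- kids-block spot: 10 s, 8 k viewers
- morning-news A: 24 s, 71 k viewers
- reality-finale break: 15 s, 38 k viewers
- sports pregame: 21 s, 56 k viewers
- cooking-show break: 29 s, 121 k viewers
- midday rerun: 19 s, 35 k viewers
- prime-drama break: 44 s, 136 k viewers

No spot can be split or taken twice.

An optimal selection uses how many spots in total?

5

The maximum expected reach within 148 s is 599.
podcast midroll + documentary slot + morning-news A + reality-finale break + cooking-show break hits 599 at 146 s.
All optima have 5 spots.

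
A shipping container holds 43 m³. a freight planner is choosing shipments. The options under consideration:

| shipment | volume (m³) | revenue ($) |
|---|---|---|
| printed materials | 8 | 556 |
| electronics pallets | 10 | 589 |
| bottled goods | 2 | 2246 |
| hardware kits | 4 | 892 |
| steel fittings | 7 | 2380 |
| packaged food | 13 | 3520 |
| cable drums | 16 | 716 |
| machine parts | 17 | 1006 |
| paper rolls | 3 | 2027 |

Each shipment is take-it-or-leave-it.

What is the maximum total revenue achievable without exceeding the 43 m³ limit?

Ranking by ratio (revenue/m³): bottled goods 1123.00, paper rolls 675.67, steel fittings 340.00.
A density-first pass picks printed materials + bottled goods + hardware kits + steel fittings + packaged food + paper rolls — 11621 at 37 m³.
Replace printed materials with electronics pallets: the trade gains 33 net, giving 11654 at 39 m³.
No other feasible combination exceeds 11654.

11654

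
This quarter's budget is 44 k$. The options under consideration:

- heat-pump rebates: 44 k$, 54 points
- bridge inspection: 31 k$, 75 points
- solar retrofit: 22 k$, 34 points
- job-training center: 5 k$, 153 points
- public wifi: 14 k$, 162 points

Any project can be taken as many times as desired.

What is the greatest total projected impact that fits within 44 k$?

1224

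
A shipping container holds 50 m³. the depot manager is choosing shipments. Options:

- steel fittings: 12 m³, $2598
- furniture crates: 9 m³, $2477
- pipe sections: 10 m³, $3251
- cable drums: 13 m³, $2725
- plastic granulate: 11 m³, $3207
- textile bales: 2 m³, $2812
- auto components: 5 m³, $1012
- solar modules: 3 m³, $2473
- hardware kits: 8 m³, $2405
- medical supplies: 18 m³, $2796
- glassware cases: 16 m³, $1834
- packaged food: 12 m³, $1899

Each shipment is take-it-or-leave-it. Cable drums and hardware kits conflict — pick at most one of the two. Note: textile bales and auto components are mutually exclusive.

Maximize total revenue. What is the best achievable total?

Best packing: furniture crates + pipe sections + cable drums + plastic granulate + textile bales + solar modules — 48 m³, 16945 total.
The spare 2 m³ is too small for any remaining shipment, and no feasible exchange beats 16945.

16945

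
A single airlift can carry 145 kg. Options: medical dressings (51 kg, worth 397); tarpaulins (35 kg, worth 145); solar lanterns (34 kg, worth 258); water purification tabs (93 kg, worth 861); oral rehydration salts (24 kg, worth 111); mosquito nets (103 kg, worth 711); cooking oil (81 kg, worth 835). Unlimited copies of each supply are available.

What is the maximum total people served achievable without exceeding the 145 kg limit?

The ratio heuristic lands on medical dressings + cooking oil (1232) but leaves 13 kg idle.
Replace cooking oil with water purification tabs: the trade gains 26 net, giving 1258 at 144 kg.
The spare 1 kg is too small for any remaining supply, and no exchange beats 1258.

1258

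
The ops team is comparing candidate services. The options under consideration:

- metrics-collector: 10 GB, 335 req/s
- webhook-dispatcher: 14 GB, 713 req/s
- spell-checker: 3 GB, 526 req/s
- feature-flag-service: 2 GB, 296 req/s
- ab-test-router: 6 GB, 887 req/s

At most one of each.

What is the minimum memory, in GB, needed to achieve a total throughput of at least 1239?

Need the lightest bundle worth ≥ 1239.
spell-checker + ab-test-router reaches 1413 using 9 GB.
Any bundle with less than 9 GB falls short of 1239.

9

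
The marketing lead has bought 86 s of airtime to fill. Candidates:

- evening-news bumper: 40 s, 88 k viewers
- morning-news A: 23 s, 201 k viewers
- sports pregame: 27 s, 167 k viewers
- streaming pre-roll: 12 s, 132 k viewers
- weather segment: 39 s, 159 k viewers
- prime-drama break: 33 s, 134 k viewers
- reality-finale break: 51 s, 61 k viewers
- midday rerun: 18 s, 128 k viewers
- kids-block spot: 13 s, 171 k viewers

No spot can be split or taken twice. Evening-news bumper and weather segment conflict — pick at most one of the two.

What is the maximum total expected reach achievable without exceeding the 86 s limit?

671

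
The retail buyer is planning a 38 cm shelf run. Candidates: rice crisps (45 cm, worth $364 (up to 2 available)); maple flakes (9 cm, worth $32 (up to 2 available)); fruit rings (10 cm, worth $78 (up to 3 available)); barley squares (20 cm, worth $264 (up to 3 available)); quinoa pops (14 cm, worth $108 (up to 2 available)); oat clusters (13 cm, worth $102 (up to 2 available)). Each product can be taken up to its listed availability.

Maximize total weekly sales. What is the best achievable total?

372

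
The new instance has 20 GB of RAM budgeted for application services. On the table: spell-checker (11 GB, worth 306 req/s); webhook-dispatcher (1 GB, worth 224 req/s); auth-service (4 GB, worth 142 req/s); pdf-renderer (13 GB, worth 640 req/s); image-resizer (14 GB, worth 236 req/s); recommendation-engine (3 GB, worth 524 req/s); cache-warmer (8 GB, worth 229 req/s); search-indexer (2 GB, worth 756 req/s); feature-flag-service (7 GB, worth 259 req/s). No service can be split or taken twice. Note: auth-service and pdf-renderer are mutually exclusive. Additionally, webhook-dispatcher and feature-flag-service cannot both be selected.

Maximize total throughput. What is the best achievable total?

2144

Taking webhook-dispatcher + pdf-renderer + recommendation-engine + search-indexer: 19 GB used, 2144 in throughput.
Nothing else feasible within 20 GB beats 2144.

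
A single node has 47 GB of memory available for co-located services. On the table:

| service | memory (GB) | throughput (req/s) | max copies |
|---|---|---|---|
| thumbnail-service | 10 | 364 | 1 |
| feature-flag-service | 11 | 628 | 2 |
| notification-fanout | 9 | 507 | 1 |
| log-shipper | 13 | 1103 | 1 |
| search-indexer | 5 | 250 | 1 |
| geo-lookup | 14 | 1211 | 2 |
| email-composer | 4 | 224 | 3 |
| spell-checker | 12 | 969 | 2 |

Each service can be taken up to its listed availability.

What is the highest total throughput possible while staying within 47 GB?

The ratio heuristic lands on log-shipper + 2×geo-lookup + email-composer (3749) but leaves 2 GB idle.
Replace email-composer with search-indexer: the trade gains 26 net, giving 3775 at 46 GB.

3775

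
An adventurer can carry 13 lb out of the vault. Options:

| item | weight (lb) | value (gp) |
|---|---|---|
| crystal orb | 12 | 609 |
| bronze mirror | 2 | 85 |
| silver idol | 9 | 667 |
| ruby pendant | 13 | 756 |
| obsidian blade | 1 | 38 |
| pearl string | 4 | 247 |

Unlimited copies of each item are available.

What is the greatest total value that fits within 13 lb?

914

Silver idol + pearl string uses 13 of the 13 lb and totals 914.
Every other selection either busts 13 lb or fails to beat 914.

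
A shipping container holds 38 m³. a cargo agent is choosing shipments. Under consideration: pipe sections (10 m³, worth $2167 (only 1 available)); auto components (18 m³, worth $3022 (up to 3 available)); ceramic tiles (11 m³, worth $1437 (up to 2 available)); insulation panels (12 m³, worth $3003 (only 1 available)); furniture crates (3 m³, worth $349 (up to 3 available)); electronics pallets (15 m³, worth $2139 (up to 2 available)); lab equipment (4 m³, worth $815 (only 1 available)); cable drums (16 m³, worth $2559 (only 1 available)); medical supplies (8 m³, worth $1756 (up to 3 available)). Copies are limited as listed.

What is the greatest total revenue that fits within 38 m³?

A density-first pass picks insulation panels + 3×medical supplies — 8271 at 36 m³.
The 8 m³ tied up in medical supplies is better spent on pipe sections — total rises to 8682 (38 m³).

8682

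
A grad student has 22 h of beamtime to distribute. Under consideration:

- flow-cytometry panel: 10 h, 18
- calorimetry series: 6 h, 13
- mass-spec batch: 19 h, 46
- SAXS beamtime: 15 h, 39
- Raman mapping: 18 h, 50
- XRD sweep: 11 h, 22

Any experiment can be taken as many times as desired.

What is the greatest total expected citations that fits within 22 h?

Filling by ratio: Raman mapping for 50, with 4 h left unused.
The 18 h tied up in Raman mapping is better spent on calorimetry series + SAXS beamtime — total rises to 52 (21 h).

52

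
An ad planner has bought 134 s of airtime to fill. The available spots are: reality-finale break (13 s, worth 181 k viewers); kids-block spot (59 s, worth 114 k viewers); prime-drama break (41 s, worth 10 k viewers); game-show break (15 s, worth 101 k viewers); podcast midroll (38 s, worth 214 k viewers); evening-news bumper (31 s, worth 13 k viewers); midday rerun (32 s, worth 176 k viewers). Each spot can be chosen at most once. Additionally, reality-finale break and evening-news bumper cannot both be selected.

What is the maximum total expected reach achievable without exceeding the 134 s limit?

672

Taking reality-finale break + game-show break + podcast midroll + midday rerun: 98 s used, 672 in expected reach.
Runner-up reality-finale break + kids-block spot + game-show break + podcast midroll tops out at 610.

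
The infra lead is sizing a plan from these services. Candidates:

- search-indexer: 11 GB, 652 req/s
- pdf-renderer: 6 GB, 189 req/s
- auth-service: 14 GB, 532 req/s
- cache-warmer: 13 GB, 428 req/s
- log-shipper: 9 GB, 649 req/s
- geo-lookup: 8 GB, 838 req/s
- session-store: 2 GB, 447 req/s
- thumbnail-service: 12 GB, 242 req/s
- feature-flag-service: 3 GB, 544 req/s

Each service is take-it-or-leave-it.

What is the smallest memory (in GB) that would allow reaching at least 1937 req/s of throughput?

19

Need the lightest bundle worth ≥ 1937.
pdf-renderer + geo-lookup + session-store + feature-flag-service: 2018 throughput at 19 GB.
Any bundle with less than 19 GB falls short of 1937.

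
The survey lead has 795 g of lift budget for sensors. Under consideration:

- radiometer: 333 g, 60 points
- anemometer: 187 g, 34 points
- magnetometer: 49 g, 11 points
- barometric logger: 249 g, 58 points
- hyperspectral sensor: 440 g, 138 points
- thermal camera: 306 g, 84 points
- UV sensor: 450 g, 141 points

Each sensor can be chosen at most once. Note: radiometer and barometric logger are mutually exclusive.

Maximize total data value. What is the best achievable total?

233

Magnetometer + hyperspectral sensor + thermal camera uses 795 of the 795 g and totals 233.
Nothing else feasible within 795 g beats 233.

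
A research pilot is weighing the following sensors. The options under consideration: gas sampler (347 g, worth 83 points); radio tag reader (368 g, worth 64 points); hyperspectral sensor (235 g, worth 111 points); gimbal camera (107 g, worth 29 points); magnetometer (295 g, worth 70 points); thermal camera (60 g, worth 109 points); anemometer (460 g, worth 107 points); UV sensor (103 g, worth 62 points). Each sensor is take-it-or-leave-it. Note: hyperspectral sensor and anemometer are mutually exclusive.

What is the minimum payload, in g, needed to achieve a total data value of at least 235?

Need the lightest bundle worth ≥ 235.
hyperspectral sensor + thermal camera + UV sensor reaches 282 using 398 g.
Any bundle with less than 398 g falls short of 235.

398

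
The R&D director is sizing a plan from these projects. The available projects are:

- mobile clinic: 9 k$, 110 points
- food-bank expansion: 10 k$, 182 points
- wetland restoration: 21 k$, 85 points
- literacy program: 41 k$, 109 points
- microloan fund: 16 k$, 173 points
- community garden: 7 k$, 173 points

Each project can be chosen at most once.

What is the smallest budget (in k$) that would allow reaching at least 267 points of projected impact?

16

Minimise k$ subject to total projected impact ≥ 267.
mobile clinic + community garden: 283 projected impact at 16 k$.
Any bundle with less than 16 k$ falls short of 267.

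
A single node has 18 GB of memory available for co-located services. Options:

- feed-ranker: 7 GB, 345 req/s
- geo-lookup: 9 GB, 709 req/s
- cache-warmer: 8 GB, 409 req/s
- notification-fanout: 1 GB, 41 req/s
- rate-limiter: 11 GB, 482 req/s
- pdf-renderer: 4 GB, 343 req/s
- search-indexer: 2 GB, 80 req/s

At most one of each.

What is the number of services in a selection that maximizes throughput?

4

Optimal total is 1173.
geo-lookup + notification-fanout + pdf-renderer + search-indexer hits 1173 at 16 GB.
Every optimal selection uses 4 services.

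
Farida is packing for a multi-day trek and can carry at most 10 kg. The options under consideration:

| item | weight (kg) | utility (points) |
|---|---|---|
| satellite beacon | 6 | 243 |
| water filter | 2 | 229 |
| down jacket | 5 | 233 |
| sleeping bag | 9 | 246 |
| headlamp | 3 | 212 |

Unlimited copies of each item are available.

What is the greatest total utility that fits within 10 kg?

Taking 5×water filter: 10 kg used, 1145 in utility.
That's the maximum — no swap from here does better than 1145.

1145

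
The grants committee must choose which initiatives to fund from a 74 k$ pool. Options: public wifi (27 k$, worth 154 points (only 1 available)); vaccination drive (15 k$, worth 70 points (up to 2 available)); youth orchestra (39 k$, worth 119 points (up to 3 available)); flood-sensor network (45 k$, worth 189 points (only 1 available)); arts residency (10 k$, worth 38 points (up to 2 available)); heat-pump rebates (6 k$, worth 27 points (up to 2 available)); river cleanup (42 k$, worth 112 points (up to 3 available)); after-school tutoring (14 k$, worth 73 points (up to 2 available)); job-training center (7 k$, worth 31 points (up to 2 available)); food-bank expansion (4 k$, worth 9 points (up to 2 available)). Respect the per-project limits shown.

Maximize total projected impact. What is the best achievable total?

Greedy by ratio would take public wifi + vaccination drive + 2×after-school tutoring + food-bank expansion: 74 k$ used, total 379.
Replace vaccination drive and food-bank expansion with 2×heat-pump rebates + job-training center: the trade gains 6 net, giving 385 at 74 k$.

385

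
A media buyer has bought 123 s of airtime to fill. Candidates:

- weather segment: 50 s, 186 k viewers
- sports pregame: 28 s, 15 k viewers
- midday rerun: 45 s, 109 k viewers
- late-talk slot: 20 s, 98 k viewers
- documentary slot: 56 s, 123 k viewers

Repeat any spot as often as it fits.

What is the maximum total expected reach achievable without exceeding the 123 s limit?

588

Ranking by ratio (expected reach/s): late-talk slot 4.90, weather segment 3.72, midday rerun 2.42, documentary slot 2.20.
Taking 6×late-talk slot: 120 s used, 588 in expected reach.
That's the maximum — no swap from here does better than 588.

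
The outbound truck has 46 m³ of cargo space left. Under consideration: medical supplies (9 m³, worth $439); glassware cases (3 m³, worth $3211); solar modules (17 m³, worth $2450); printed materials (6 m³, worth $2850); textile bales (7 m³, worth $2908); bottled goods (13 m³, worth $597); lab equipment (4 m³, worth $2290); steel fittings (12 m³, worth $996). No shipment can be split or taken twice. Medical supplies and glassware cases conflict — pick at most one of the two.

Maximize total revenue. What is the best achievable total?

Glassware cases + solar modules + printed materials + textile bales + lab equipment uses 37 of the 46 m³ and totals 13709.
Next best is glassware cases + printed materials + textile bales + bottled goods + lab equipment + steel fittings at 12852 (45 m³) — short by 857.

13709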